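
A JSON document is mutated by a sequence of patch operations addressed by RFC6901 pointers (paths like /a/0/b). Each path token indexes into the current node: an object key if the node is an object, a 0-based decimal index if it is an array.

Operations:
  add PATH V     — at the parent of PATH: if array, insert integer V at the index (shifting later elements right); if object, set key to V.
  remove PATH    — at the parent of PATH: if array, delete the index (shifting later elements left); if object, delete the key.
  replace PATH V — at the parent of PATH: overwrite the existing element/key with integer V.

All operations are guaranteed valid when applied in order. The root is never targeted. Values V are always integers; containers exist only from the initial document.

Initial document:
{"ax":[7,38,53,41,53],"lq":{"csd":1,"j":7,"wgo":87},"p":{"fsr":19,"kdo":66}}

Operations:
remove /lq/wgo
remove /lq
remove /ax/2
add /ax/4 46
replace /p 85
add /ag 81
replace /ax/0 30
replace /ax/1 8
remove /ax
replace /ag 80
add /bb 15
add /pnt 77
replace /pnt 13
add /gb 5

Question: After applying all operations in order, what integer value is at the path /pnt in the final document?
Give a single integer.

Answer: 13

Derivation:
After op 1 (remove /lq/wgo): {"ax":[7,38,53,41,53],"lq":{"csd":1,"j":7},"p":{"fsr":19,"kdo":66}}
After op 2 (remove /lq): {"ax":[7,38,53,41,53],"p":{"fsr":19,"kdo":66}}
After op 3 (remove /ax/2): {"ax":[7,38,41,53],"p":{"fsr":19,"kdo":66}}
After op 4 (add /ax/4 46): {"ax":[7,38,41,53,46],"p":{"fsr":19,"kdo":66}}
After op 5 (replace /p 85): {"ax":[7,38,41,53,46],"p":85}
After op 6 (add /ag 81): {"ag":81,"ax":[7,38,41,53,46],"p":85}
After op 7 (replace /ax/0 30): {"ag":81,"ax":[30,38,41,53,46],"p":85}
After op 8 (replace /ax/1 8): {"ag":81,"ax":[30,8,41,53,46],"p":85}
After op 9 (remove /ax): {"ag":81,"p":85}
After op 10 (replace /ag 80): {"ag":80,"p":85}
After op 11 (add /bb 15): {"ag":80,"bb":15,"p":85}
After op 12 (add /pnt 77): {"ag":80,"bb":15,"p":85,"pnt":77}
After op 13 (replace /pnt 13): {"ag":80,"bb":15,"p":85,"pnt":13}
After op 14 (add /gb 5): {"ag":80,"bb":15,"gb":5,"p":85,"pnt":13}
Value at /pnt: 13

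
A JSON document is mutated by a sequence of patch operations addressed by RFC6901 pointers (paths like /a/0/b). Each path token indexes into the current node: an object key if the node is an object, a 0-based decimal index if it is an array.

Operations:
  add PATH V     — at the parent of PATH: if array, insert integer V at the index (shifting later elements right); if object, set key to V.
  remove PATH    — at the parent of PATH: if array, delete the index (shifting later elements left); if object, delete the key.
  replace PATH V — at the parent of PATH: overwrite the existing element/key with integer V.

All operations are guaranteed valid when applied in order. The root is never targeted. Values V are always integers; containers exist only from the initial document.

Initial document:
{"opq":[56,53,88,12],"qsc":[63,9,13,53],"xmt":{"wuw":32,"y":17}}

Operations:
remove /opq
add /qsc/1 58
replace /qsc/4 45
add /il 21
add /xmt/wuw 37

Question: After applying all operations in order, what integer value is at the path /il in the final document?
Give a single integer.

After op 1 (remove /opq): {"qsc":[63,9,13,53],"xmt":{"wuw":32,"y":17}}
After op 2 (add /qsc/1 58): {"qsc":[63,58,9,13,53],"xmt":{"wuw":32,"y":17}}
After op 3 (replace /qsc/4 45): {"qsc":[63,58,9,13,45],"xmt":{"wuw":32,"y":17}}
After op 4 (add /il 21): {"il":21,"qsc":[63,58,9,13,45],"xmt":{"wuw":32,"y":17}}
After op 5 (add /xmt/wuw 37): {"il":21,"qsc":[63,58,9,13,45],"xmt":{"wuw":37,"y":17}}
Value at /il: 21

Answer: 21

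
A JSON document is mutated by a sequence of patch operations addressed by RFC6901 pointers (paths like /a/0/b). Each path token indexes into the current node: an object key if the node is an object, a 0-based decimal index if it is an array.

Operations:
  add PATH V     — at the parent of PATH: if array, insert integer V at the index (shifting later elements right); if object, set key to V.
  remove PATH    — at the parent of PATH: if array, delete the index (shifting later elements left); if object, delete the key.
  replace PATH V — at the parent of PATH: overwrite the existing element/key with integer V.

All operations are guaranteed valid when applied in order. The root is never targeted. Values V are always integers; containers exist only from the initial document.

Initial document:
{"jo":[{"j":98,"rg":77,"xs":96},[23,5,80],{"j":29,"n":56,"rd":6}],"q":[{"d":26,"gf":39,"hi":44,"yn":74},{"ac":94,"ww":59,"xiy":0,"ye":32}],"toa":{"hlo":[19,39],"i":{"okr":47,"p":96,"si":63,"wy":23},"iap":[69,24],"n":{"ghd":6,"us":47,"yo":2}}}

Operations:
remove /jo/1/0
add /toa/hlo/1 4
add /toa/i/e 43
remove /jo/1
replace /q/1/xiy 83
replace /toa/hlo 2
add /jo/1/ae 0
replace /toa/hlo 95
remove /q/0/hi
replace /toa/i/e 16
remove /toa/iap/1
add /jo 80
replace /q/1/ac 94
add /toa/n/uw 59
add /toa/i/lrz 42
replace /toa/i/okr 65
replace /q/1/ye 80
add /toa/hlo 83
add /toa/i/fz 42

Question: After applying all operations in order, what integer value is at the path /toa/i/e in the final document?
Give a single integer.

After op 1 (remove /jo/1/0): {"jo":[{"j":98,"rg":77,"xs":96},[5,80],{"j":29,"n":56,"rd":6}],"q":[{"d":26,"gf":39,"hi":44,"yn":74},{"ac":94,"ww":59,"xiy":0,"ye":32}],"toa":{"hlo":[19,39],"i":{"okr":47,"p":96,"si":63,"wy":23},"iap":[69,24],"n":{"ghd":6,"us":47,"yo":2}}}
After op 2 (add /toa/hlo/1 4): {"jo":[{"j":98,"rg":77,"xs":96},[5,80],{"j":29,"n":56,"rd":6}],"q":[{"d":26,"gf":39,"hi":44,"yn":74},{"ac":94,"ww":59,"xiy":0,"ye":32}],"toa":{"hlo":[19,4,39],"i":{"okr":47,"p":96,"si":63,"wy":23},"iap":[69,24],"n":{"ghd":6,"us":47,"yo":2}}}
After op 3 (add /toa/i/e 43): {"jo":[{"j":98,"rg":77,"xs":96},[5,80],{"j":29,"n":56,"rd":6}],"q":[{"d":26,"gf":39,"hi":44,"yn":74},{"ac":94,"ww":59,"xiy":0,"ye":32}],"toa":{"hlo":[19,4,39],"i":{"e":43,"okr":47,"p":96,"si":63,"wy":23},"iap":[69,24],"n":{"ghd":6,"us":47,"yo":2}}}
After op 4 (remove /jo/1): {"jo":[{"j":98,"rg":77,"xs":96},{"j":29,"n":56,"rd":6}],"q":[{"d":26,"gf":39,"hi":44,"yn":74},{"ac":94,"ww":59,"xiy":0,"ye":32}],"toa":{"hlo":[19,4,39],"i":{"e":43,"okr":47,"p":96,"si":63,"wy":23},"iap":[69,24],"n":{"ghd":6,"us":47,"yo":2}}}
After op 5 (replace /q/1/xiy 83): {"jo":[{"j":98,"rg":77,"xs":96},{"j":29,"n":56,"rd":6}],"q":[{"d":26,"gf":39,"hi":44,"yn":74},{"ac":94,"ww":59,"xiy":83,"ye":32}],"toa":{"hlo":[19,4,39],"i":{"e":43,"okr":47,"p":96,"si":63,"wy":23},"iap":[69,24],"n":{"ghd":6,"us":47,"yo":2}}}
After op 6 (replace /toa/hlo 2): {"jo":[{"j":98,"rg":77,"xs":96},{"j":29,"n":56,"rd":6}],"q":[{"d":26,"gf":39,"hi":44,"yn":74},{"ac":94,"ww":59,"xiy":83,"ye":32}],"toa":{"hlo":2,"i":{"e":43,"okr":47,"p":96,"si":63,"wy":23},"iap":[69,24],"n":{"ghd":6,"us":47,"yo":2}}}
After op 7 (add /jo/1/ae 0): {"jo":[{"j":98,"rg":77,"xs":96},{"ae":0,"j":29,"n":56,"rd":6}],"q":[{"d":26,"gf":39,"hi":44,"yn":74},{"ac":94,"ww":59,"xiy":83,"ye":32}],"toa":{"hlo":2,"i":{"e":43,"okr":47,"p":96,"si":63,"wy":23},"iap":[69,24],"n":{"ghd":6,"us":47,"yo":2}}}
After op 8 (replace /toa/hlo 95): {"jo":[{"j":98,"rg":77,"xs":96},{"ae":0,"j":29,"n":56,"rd":6}],"q":[{"d":26,"gf":39,"hi":44,"yn":74},{"ac":94,"ww":59,"xiy":83,"ye":32}],"toa":{"hlo":95,"i":{"e":43,"okr":47,"p":96,"si":63,"wy":23},"iap":[69,24],"n":{"ghd":6,"us":47,"yo":2}}}
After op 9 (remove /q/0/hi): {"jo":[{"j":98,"rg":77,"xs":96},{"ae":0,"j":29,"n":56,"rd":6}],"q":[{"d":26,"gf":39,"yn":74},{"ac":94,"ww":59,"xiy":83,"ye":32}],"toa":{"hlo":95,"i":{"e":43,"okr":47,"p":96,"si":63,"wy":23},"iap":[69,24],"n":{"ghd":6,"us":47,"yo":2}}}
After op 10 (replace /toa/i/e 16): {"jo":[{"j":98,"rg":77,"xs":96},{"ae":0,"j":29,"n":56,"rd":6}],"q":[{"d":26,"gf":39,"yn":74},{"ac":94,"ww":59,"xiy":83,"ye":32}],"toa":{"hlo":95,"i":{"e":16,"okr":47,"p":96,"si":63,"wy":23},"iap":[69,24],"n":{"ghd":6,"us":47,"yo":2}}}
After op 11 (remove /toa/iap/1): {"jo":[{"j":98,"rg":77,"xs":96},{"ae":0,"j":29,"n":56,"rd":6}],"q":[{"d":26,"gf":39,"yn":74},{"ac":94,"ww":59,"xiy":83,"ye":32}],"toa":{"hlo":95,"i":{"e":16,"okr":47,"p":96,"si":63,"wy":23},"iap":[69],"n":{"ghd":6,"us":47,"yo":2}}}
After op 12 (add /jo 80): {"jo":80,"q":[{"d":26,"gf":39,"yn":74},{"ac":94,"ww":59,"xiy":83,"ye":32}],"toa":{"hlo":95,"i":{"e":16,"okr":47,"p":96,"si":63,"wy":23},"iap":[69],"n":{"ghd":6,"us":47,"yo":2}}}
After op 13 (replace /q/1/ac 94): {"jo":80,"q":[{"d":26,"gf":39,"yn":74},{"ac":94,"ww":59,"xiy":83,"ye":32}],"toa":{"hlo":95,"i":{"e":16,"okr":47,"p":96,"si":63,"wy":23},"iap":[69],"n":{"ghd":6,"us":47,"yo":2}}}
After op 14 (add /toa/n/uw 59): {"jo":80,"q":[{"d":26,"gf":39,"yn":74},{"ac":94,"ww":59,"xiy":83,"ye":32}],"toa":{"hlo":95,"i":{"e":16,"okr":47,"p":96,"si":63,"wy":23},"iap":[69],"n":{"ghd":6,"us":47,"uw":59,"yo":2}}}
After op 15 (add /toa/i/lrz 42): {"jo":80,"q":[{"d":26,"gf":39,"yn":74},{"ac":94,"ww":59,"xiy":83,"ye":32}],"toa":{"hlo":95,"i":{"e":16,"lrz":42,"okr":47,"p":96,"si":63,"wy":23},"iap":[69],"n":{"ghd":6,"us":47,"uw":59,"yo":2}}}
After op 16 (replace /toa/i/okr 65): {"jo":80,"q":[{"d":26,"gf":39,"yn":74},{"ac":94,"ww":59,"xiy":83,"ye":32}],"toa":{"hlo":95,"i":{"e":16,"lrz":42,"okr":65,"p":96,"si":63,"wy":23},"iap":[69],"n":{"ghd":6,"us":47,"uw":59,"yo":2}}}
After op 17 (replace /q/1/ye 80): {"jo":80,"q":[{"d":26,"gf":39,"yn":74},{"ac":94,"ww":59,"xiy":83,"ye":80}],"toa":{"hlo":95,"i":{"e":16,"lrz":42,"okr":65,"p":96,"si":63,"wy":23},"iap":[69],"n":{"ghd":6,"us":47,"uw":59,"yo":2}}}
After op 18 (add /toa/hlo 83): {"jo":80,"q":[{"d":26,"gf":39,"yn":74},{"ac":94,"ww":59,"xiy":83,"ye":80}],"toa":{"hlo":83,"i":{"e":16,"lrz":42,"okr":65,"p":96,"si":63,"wy":23},"iap":[69],"n":{"ghd":6,"us":47,"uw":59,"yo":2}}}
After op 19 (add /toa/i/fz 42): {"jo":80,"q":[{"d":26,"gf":39,"yn":74},{"ac":94,"ww":59,"xiy":83,"ye":80}],"toa":{"hlo":83,"i":{"e":16,"fz":42,"lrz":42,"okr":65,"p":96,"si":63,"wy":23},"iap":[69],"n":{"ghd":6,"us":47,"uw":59,"yo":2}}}
Value at /toa/i/e: 16

Answer: 16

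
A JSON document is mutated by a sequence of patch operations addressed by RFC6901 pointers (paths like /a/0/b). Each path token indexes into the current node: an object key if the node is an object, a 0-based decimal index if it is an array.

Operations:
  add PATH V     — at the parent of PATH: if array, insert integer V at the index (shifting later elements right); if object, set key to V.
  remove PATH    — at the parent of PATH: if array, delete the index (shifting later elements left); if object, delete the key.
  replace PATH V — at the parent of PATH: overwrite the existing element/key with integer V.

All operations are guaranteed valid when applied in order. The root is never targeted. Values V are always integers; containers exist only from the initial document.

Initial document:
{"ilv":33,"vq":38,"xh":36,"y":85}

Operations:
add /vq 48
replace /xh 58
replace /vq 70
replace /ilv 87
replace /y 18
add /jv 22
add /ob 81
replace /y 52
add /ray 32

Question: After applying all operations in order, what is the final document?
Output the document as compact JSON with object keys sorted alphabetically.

Answer: {"ilv":87,"jv":22,"ob":81,"ray":32,"vq":70,"xh":58,"y":52}

Derivation:
After op 1 (add /vq 48): {"ilv":33,"vq":48,"xh":36,"y":85}
After op 2 (replace /xh 58): {"ilv":33,"vq":48,"xh":58,"y":85}
After op 3 (replace /vq 70): {"ilv":33,"vq":70,"xh":58,"y":85}
After op 4 (replace /ilv 87): {"ilv":87,"vq":70,"xh":58,"y":85}
After op 5 (replace /y 18): {"ilv":87,"vq":70,"xh":58,"y":18}
After op 6 (add /jv 22): {"ilv":87,"jv":22,"vq":70,"xh":58,"y":18}
After op 7 (add /ob 81): {"ilv":87,"jv":22,"ob":81,"vq":70,"xh":58,"y":18}
After op 8 (replace /y 52): {"ilv":87,"jv":22,"ob":81,"vq":70,"xh":58,"y":52}
After op 9 (add /ray 32): {"ilv":87,"jv":22,"ob":81,"ray":32,"vq":70,"xh":58,"y":52}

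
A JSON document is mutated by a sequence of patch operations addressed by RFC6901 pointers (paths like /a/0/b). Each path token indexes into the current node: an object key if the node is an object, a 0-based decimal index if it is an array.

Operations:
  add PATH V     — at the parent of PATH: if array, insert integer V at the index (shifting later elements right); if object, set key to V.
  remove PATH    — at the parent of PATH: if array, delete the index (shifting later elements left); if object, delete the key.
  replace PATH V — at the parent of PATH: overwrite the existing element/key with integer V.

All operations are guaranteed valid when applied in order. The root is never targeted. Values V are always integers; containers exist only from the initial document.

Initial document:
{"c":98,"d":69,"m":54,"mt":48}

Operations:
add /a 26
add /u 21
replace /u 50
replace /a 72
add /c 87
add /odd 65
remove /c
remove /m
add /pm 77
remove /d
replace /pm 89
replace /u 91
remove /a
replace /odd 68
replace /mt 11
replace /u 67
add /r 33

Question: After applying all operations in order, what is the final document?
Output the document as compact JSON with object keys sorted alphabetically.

Answer: {"mt":11,"odd":68,"pm":89,"r":33,"u":67}

Derivation:
After op 1 (add /a 26): {"a":26,"c":98,"d":69,"m":54,"mt":48}
After op 2 (add /u 21): {"a":26,"c":98,"d":69,"m":54,"mt":48,"u":21}
After op 3 (replace /u 50): {"a":26,"c":98,"d":69,"m":54,"mt":48,"u":50}
After op 4 (replace /a 72): {"a":72,"c":98,"d":69,"m":54,"mt":48,"u":50}
After op 5 (add /c 87): {"a":72,"c":87,"d":69,"m":54,"mt":48,"u":50}
After op 6 (add /odd 65): {"a":72,"c":87,"d":69,"m":54,"mt":48,"odd":65,"u":50}
After op 7 (remove /c): {"a":72,"d":69,"m":54,"mt":48,"odd":65,"u":50}
After op 8 (remove /m): {"a":72,"d":69,"mt":48,"odd":65,"u":50}
After op 9 (add /pm 77): {"a":72,"d":69,"mt":48,"odd":65,"pm":77,"u":50}
After op 10 (remove /d): {"a":72,"mt":48,"odd":65,"pm":77,"u":50}
After op 11 (replace /pm 89): {"a":72,"mt":48,"odd":65,"pm":89,"u":50}
After op 12 (replace /u 91): {"a":72,"mt":48,"odd":65,"pm":89,"u":91}
After op 13 (remove /a): {"mt":48,"odd":65,"pm":89,"u":91}
After op 14 (replace /odd 68): {"mt":48,"odd":68,"pm":89,"u":91}
After op 15 (replace /mt 11): {"mt":11,"odd":68,"pm":89,"u":91}
After op 16 (replace /u 67): {"mt":11,"odd":68,"pm":89,"u":67}
After op 17 (add /r 33): {"mt":11,"odd":68,"pm":89,"r":33,"u":67}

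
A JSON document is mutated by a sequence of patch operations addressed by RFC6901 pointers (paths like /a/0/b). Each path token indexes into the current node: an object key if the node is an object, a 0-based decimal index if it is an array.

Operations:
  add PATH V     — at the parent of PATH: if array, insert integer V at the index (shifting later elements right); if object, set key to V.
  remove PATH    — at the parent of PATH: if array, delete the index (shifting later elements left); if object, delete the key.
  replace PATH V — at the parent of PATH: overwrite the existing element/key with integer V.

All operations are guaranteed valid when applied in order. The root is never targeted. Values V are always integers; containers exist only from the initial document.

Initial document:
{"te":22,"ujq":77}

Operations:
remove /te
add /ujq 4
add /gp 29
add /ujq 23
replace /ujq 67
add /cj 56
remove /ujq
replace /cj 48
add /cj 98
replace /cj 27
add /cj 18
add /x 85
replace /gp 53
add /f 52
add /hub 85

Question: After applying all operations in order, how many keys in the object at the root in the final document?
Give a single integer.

Answer: 5

Derivation:
After op 1 (remove /te): {"ujq":77}
After op 2 (add /ujq 4): {"ujq":4}
After op 3 (add /gp 29): {"gp":29,"ujq":4}
After op 4 (add /ujq 23): {"gp":29,"ujq":23}
After op 5 (replace /ujq 67): {"gp":29,"ujq":67}
After op 6 (add /cj 56): {"cj":56,"gp":29,"ujq":67}
After op 7 (remove /ujq): {"cj":56,"gp":29}
After op 8 (replace /cj 48): {"cj":48,"gp":29}
After op 9 (add /cj 98): {"cj":98,"gp":29}
After op 10 (replace /cj 27): {"cj":27,"gp":29}
After op 11 (add /cj 18): {"cj":18,"gp":29}
After op 12 (add /x 85): {"cj":18,"gp":29,"x":85}
After op 13 (replace /gp 53): {"cj":18,"gp":53,"x":85}
After op 14 (add /f 52): {"cj":18,"f":52,"gp":53,"x":85}
After op 15 (add /hub 85): {"cj":18,"f":52,"gp":53,"hub":85,"x":85}
Size at the root: 5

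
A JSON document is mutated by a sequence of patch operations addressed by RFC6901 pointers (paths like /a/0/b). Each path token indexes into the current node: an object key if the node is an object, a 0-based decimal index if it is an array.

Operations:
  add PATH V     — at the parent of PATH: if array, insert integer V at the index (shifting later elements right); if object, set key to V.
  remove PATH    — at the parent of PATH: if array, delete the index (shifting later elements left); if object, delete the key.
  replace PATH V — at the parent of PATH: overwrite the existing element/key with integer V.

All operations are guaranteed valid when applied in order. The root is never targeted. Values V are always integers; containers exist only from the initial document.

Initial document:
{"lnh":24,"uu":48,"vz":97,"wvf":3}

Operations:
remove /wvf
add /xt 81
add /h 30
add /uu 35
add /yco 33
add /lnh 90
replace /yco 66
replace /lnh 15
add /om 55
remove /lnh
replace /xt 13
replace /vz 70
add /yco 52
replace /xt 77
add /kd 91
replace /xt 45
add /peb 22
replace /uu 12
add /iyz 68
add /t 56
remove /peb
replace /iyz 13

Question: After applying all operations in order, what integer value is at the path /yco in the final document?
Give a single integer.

After op 1 (remove /wvf): {"lnh":24,"uu":48,"vz":97}
After op 2 (add /xt 81): {"lnh":24,"uu":48,"vz":97,"xt":81}
After op 3 (add /h 30): {"h":30,"lnh":24,"uu":48,"vz":97,"xt":81}
After op 4 (add /uu 35): {"h":30,"lnh":24,"uu":35,"vz":97,"xt":81}
After op 5 (add /yco 33): {"h":30,"lnh":24,"uu":35,"vz":97,"xt":81,"yco":33}
After op 6 (add /lnh 90): {"h":30,"lnh":90,"uu":35,"vz":97,"xt":81,"yco":33}
After op 7 (replace /yco 66): {"h":30,"lnh":90,"uu":35,"vz":97,"xt":81,"yco":66}
After op 8 (replace /lnh 15): {"h":30,"lnh":15,"uu":35,"vz":97,"xt":81,"yco":66}
After op 9 (add /om 55): {"h":30,"lnh":15,"om":55,"uu":35,"vz":97,"xt":81,"yco":66}
After op 10 (remove /lnh): {"h":30,"om":55,"uu":35,"vz":97,"xt":81,"yco":66}
After op 11 (replace /xt 13): {"h":30,"om":55,"uu":35,"vz":97,"xt":13,"yco":66}
After op 12 (replace /vz 70): {"h":30,"om":55,"uu":35,"vz":70,"xt":13,"yco":66}
After op 13 (add /yco 52): {"h":30,"om":55,"uu":35,"vz":70,"xt":13,"yco":52}
After op 14 (replace /xt 77): {"h":30,"om":55,"uu":35,"vz":70,"xt":77,"yco":52}
After op 15 (add /kd 91): {"h":30,"kd":91,"om":55,"uu":35,"vz":70,"xt":77,"yco":52}
After op 16 (replace /xt 45): {"h":30,"kd":91,"om":55,"uu":35,"vz":70,"xt":45,"yco":52}
After op 17 (add /peb 22): {"h":30,"kd":91,"om":55,"peb":22,"uu":35,"vz":70,"xt":45,"yco":52}
After op 18 (replace /uu 12): {"h":30,"kd":91,"om":55,"peb":22,"uu":12,"vz":70,"xt":45,"yco":52}
After op 19 (add /iyz 68): {"h":30,"iyz":68,"kd":91,"om":55,"peb":22,"uu":12,"vz":70,"xt":45,"yco":52}
After op 20 (add /t 56): {"h":30,"iyz":68,"kd":91,"om":55,"peb":22,"t":56,"uu":12,"vz":70,"xt":45,"yco":52}
After op 21 (remove /peb): {"h":30,"iyz":68,"kd":91,"om":55,"t":56,"uu":12,"vz":70,"xt":45,"yco":52}
After op 22 (replace /iyz 13): {"h":30,"iyz":13,"kd":91,"om":55,"t":56,"uu":12,"vz":70,"xt":45,"yco":52}
Value at /yco: 52

Answer: 52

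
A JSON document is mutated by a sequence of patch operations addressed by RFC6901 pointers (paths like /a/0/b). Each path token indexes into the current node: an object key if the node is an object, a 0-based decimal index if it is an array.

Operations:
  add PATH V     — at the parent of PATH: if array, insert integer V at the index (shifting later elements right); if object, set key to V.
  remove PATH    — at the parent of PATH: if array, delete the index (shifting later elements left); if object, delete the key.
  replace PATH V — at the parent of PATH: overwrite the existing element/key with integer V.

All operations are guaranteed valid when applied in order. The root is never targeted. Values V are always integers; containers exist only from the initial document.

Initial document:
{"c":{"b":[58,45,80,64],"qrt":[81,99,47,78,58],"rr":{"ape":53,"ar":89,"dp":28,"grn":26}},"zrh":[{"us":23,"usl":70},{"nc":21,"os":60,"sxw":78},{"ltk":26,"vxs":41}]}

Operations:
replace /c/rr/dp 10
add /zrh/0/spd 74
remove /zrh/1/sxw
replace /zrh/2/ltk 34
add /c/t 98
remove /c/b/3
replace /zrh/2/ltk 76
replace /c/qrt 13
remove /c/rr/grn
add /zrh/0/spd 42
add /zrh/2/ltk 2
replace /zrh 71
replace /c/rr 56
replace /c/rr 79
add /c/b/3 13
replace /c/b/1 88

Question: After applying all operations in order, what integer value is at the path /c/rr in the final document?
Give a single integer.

After op 1 (replace /c/rr/dp 10): {"c":{"b":[58,45,80,64],"qrt":[81,99,47,78,58],"rr":{"ape":53,"ar":89,"dp":10,"grn":26}},"zrh":[{"us":23,"usl":70},{"nc":21,"os":60,"sxw":78},{"ltk":26,"vxs":41}]}
After op 2 (add /zrh/0/spd 74): {"c":{"b":[58,45,80,64],"qrt":[81,99,47,78,58],"rr":{"ape":53,"ar":89,"dp":10,"grn":26}},"zrh":[{"spd":74,"us":23,"usl":70},{"nc":21,"os":60,"sxw":78},{"ltk":26,"vxs":41}]}
After op 3 (remove /zrh/1/sxw): {"c":{"b":[58,45,80,64],"qrt":[81,99,47,78,58],"rr":{"ape":53,"ar":89,"dp":10,"grn":26}},"zrh":[{"spd":74,"us":23,"usl":70},{"nc":21,"os":60},{"ltk":26,"vxs":41}]}
After op 4 (replace /zrh/2/ltk 34): {"c":{"b":[58,45,80,64],"qrt":[81,99,47,78,58],"rr":{"ape":53,"ar":89,"dp":10,"grn":26}},"zrh":[{"spd":74,"us":23,"usl":70},{"nc":21,"os":60},{"ltk":34,"vxs":41}]}
After op 5 (add /c/t 98): {"c":{"b":[58,45,80,64],"qrt":[81,99,47,78,58],"rr":{"ape":53,"ar":89,"dp":10,"grn":26},"t":98},"zrh":[{"spd":74,"us":23,"usl":70},{"nc":21,"os":60},{"ltk":34,"vxs":41}]}
After op 6 (remove /c/b/3): {"c":{"b":[58,45,80],"qrt":[81,99,47,78,58],"rr":{"ape":53,"ar":89,"dp":10,"grn":26},"t":98},"zrh":[{"spd":74,"us":23,"usl":70},{"nc":21,"os":60},{"ltk":34,"vxs":41}]}
After op 7 (replace /zrh/2/ltk 76): {"c":{"b":[58,45,80],"qrt":[81,99,47,78,58],"rr":{"ape":53,"ar":89,"dp":10,"grn":26},"t":98},"zrh":[{"spd":74,"us":23,"usl":70},{"nc":21,"os":60},{"ltk":76,"vxs":41}]}
After op 8 (replace /c/qrt 13): {"c":{"b":[58,45,80],"qrt":13,"rr":{"ape":53,"ar":89,"dp":10,"grn":26},"t":98},"zrh":[{"spd":74,"us":23,"usl":70},{"nc":21,"os":60},{"ltk":76,"vxs":41}]}
After op 9 (remove /c/rr/grn): {"c":{"b":[58,45,80],"qrt":13,"rr":{"ape":53,"ar":89,"dp":10},"t":98},"zrh":[{"spd":74,"us":23,"usl":70},{"nc":21,"os":60},{"ltk":76,"vxs":41}]}
After op 10 (add /zrh/0/spd 42): {"c":{"b":[58,45,80],"qrt":13,"rr":{"ape":53,"ar":89,"dp":10},"t":98},"zrh":[{"spd":42,"us":23,"usl":70},{"nc":21,"os":60},{"ltk":76,"vxs":41}]}
After op 11 (add /zrh/2/ltk 2): {"c":{"b":[58,45,80],"qrt":13,"rr":{"ape":53,"ar":89,"dp":10},"t":98},"zrh":[{"spd":42,"us":23,"usl":70},{"nc":21,"os":60},{"ltk":2,"vxs":41}]}
After op 12 (replace /zrh 71): {"c":{"b":[58,45,80],"qrt":13,"rr":{"ape":53,"ar":89,"dp":10},"t":98},"zrh":71}
After op 13 (replace /c/rr 56): {"c":{"b":[58,45,80],"qrt":13,"rr":56,"t":98},"zrh":71}
After op 14 (replace /c/rr 79): {"c":{"b":[58,45,80],"qrt":13,"rr":79,"t":98},"zrh":71}
After op 15 (add /c/b/3 13): {"c":{"b":[58,45,80,13],"qrt":13,"rr":79,"t":98},"zrh":71}
After op 16 (replace /c/b/1 88): {"c":{"b":[58,88,80,13],"qrt":13,"rr":79,"t":98},"zrh":71}
Value at /c/rr: 79

Answer: 79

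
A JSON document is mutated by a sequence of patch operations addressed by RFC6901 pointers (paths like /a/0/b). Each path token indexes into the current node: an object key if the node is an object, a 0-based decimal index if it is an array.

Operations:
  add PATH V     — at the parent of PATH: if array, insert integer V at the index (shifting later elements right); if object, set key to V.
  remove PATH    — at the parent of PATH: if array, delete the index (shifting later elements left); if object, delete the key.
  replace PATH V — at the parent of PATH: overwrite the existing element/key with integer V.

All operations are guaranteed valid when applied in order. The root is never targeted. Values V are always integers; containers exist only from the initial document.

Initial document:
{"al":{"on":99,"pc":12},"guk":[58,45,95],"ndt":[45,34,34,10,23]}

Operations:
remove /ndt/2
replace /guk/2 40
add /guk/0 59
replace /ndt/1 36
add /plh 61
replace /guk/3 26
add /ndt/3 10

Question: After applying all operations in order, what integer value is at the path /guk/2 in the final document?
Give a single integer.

Answer: 45

Derivation:
After op 1 (remove /ndt/2): {"al":{"on":99,"pc":12},"guk":[58,45,95],"ndt":[45,34,10,23]}
After op 2 (replace /guk/2 40): {"al":{"on":99,"pc":12},"guk":[58,45,40],"ndt":[45,34,10,23]}
After op 3 (add /guk/0 59): {"al":{"on":99,"pc":12},"guk":[59,58,45,40],"ndt":[45,34,10,23]}
After op 4 (replace /ndt/1 36): {"al":{"on":99,"pc":12},"guk":[59,58,45,40],"ndt":[45,36,10,23]}
After op 5 (add /plh 61): {"al":{"on":99,"pc":12},"guk":[59,58,45,40],"ndt":[45,36,10,23],"plh":61}
After op 6 (replace /guk/3 26): {"al":{"on":99,"pc":12},"guk":[59,58,45,26],"ndt":[45,36,10,23],"plh":61}
After op 7 (add /ndt/3 10): {"al":{"on":99,"pc":12},"guk":[59,58,45,26],"ndt":[45,36,10,10,23],"plh":61}
Value at /guk/2: 45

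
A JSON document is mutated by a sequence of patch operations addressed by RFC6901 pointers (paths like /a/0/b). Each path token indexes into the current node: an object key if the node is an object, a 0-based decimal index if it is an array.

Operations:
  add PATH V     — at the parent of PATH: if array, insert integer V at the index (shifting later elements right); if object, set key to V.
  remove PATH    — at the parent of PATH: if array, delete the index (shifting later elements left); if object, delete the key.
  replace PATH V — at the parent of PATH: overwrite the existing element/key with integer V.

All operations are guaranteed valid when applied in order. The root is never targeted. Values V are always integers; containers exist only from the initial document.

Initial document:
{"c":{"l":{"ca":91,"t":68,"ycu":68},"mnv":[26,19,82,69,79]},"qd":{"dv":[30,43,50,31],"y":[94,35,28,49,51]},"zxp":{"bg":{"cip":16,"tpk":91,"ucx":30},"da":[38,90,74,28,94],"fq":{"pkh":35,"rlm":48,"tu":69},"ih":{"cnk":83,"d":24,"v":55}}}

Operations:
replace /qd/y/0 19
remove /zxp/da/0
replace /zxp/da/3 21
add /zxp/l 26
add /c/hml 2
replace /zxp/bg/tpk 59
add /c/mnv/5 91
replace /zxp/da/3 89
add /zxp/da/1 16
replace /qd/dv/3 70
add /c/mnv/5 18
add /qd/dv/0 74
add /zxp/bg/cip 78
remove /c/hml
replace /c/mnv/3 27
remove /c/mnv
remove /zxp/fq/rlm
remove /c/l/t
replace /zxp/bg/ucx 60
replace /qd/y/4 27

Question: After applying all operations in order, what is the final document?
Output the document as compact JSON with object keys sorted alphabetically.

Answer: {"c":{"l":{"ca":91,"ycu":68}},"qd":{"dv":[74,30,43,50,70],"y":[19,35,28,49,27]},"zxp":{"bg":{"cip":78,"tpk":59,"ucx":60},"da":[90,16,74,28,89],"fq":{"pkh":35,"tu":69},"ih":{"cnk":83,"d":24,"v":55},"l":26}}

Derivation:
After op 1 (replace /qd/y/0 19): {"c":{"l":{"ca":91,"t":68,"ycu":68},"mnv":[26,19,82,69,79]},"qd":{"dv":[30,43,50,31],"y":[19,35,28,49,51]},"zxp":{"bg":{"cip":16,"tpk":91,"ucx":30},"da":[38,90,74,28,94],"fq":{"pkh":35,"rlm":48,"tu":69},"ih":{"cnk":83,"d":24,"v":55}}}
After op 2 (remove /zxp/da/0): {"c":{"l":{"ca":91,"t":68,"ycu":68},"mnv":[26,19,82,69,79]},"qd":{"dv":[30,43,50,31],"y":[19,35,28,49,51]},"zxp":{"bg":{"cip":16,"tpk":91,"ucx":30},"da":[90,74,28,94],"fq":{"pkh":35,"rlm":48,"tu":69},"ih":{"cnk":83,"d":24,"v":55}}}
After op 3 (replace /zxp/da/3 21): {"c":{"l":{"ca":91,"t":68,"ycu":68},"mnv":[26,19,82,69,79]},"qd":{"dv":[30,43,50,31],"y":[19,35,28,49,51]},"zxp":{"bg":{"cip":16,"tpk":91,"ucx":30},"da":[90,74,28,21],"fq":{"pkh":35,"rlm":48,"tu":69},"ih":{"cnk":83,"d":24,"v":55}}}
After op 4 (add /zxp/l 26): {"c":{"l":{"ca":91,"t":68,"ycu":68},"mnv":[26,19,82,69,79]},"qd":{"dv":[30,43,50,31],"y":[19,35,28,49,51]},"zxp":{"bg":{"cip":16,"tpk":91,"ucx":30},"da":[90,74,28,21],"fq":{"pkh":35,"rlm":48,"tu":69},"ih":{"cnk":83,"d":24,"v":55},"l":26}}
After op 5 (add /c/hml 2): {"c":{"hml":2,"l":{"ca":91,"t":68,"ycu":68},"mnv":[26,19,82,69,79]},"qd":{"dv":[30,43,50,31],"y":[19,35,28,49,51]},"zxp":{"bg":{"cip":16,"tpk":91,"ucx":30},"da":[90,74,28,21],"fq":{"pkh":35,"rlm":48,"tu":69},"ih":{"cnk":83,"d":24,"v":55},"l":26}}
After op 6 (replace /zxp/bg/tpk 59): {"c":{"hml":2,"l":{"ca":91,"t":68,"ycu":68},"mnv":[26,19,82,69,79]},"qd":{"dv":[30,43,50,31],"y":[19,35,28,49,51]},"zxp":{"bg":{"cip":16,"tpk":59,"ucx":30},"da":[90,74,28,21],"fq":{"pkh":35,"rlm":48,"tu":69},"ih":{"cnk":83,"d":24,"v":55},"l":26}}
After op 7 (add /c/mnv/5 91): {"c":{"hml":2,"l":{"ca":91,"t":68,"ycu":68},"mnv":[26,19,82,69,79,91]},"qd":{"dv":[30,43,50,31],"y":[19,35,28,49,51]},"zxp":{"bg":{"cip":16,"tpk":59,"ucx":30},"da":[90,74,28,21],"fq":{"pkh":35,"rlm":48,"tu":69},"ih":{"cnk":83,"d":24,"v":55},"l":26}}
After op 8 (replace /zxp/da/3 89): {"c":{"hml":2,"l":{"ca":91,"t":68,"ycu":68},"mnv":[26,19,82,69,79,91]},"qd":{"dv":[30,43,50,31],"y":[19,35,28,49,51]},"zxp":{"bg":{"cip":16,"tpk":59,"ucx":30},"da":[90,74,28,89],"fq":{"pkh":35,"rlm":48,"tu":69},"ih":{"cnk":83,"d":24,"v":55},"l":26}}
After op 9 (add /zxp/da/1 16): {"c":{"hml":2,"l":{"ca":91,"t":68,"ycu":68},"mnv":[26,19,82,69,79,91]},"qd":{"dv":[30,43,50,31],"y":[19,35,28,49,51]},"zxp":{"bg":{"cip":16,"tpk":59,"ucx":30},"da":[90,16,74,28,89],"fq":{"pkh":35,"rlm":48,"tu":69},"ih":{"cnk":83,"d":24,"v":55},"l":26}}
After op 10 (replace /qd/dv/3 70): {"c":{"hml":2,"l":{"ca":91,"t":68,"ycu":68},"mnv":[26,19,82,69,79,91]},"qd":{"dv":[30,43,50,70],"y":[19,35,28,49,51]},"zxp":{"bg":{"cip":16,"tpk":59,"ucx":30},"da":[90,16,74,28,89],"fq":{"pkh":35,"rlm":48,"tu":69},"ih":{"cnk":83,"d":24,"v":55},"l":26}}
After op 11 (add /c/mnv/5 18): {"c":{"hml":2,"l":{"ca":91,"t":68,"ycu":68},"mnv":[26,19,82,69,79,18,91]},"qd":{"dv":[30,43,50,70],"y":[19,35,28,49,51]},"zxp":{"bg":{"cip":16,"tpk":59,"ucx":30},"da":[90,16,74,28,89],"fq":{"pkh":35,"rlm":48,"tu":69},"ih":{"cnk":83,"d":24,"v":55},"l":26}}
After op 12 (add /qd/dv/0 74): {"c":{"hml":2,"l":{"ca":91,"t":68,"ycu":68},"mnv":[26,19,82,69,79,18,91]},"qd":{"dv":[74,30,43,50,70],"y":[19,35,28,49,51]},"zxp":{"bg":{"cip":16,"tpk":59,"ucx":30},"da":[90,16,74,28,89],"fq":{"pkh":35,"rlm":48,"tu":69},"ih":{"cnk":83,"d":24,"v":55},"l":26}}
After op 13 (add /zxp/bg/cip 78): {"c":{"hml":2,"l":{"ca":91,"t":68,"ycu":68},"mnv":[26,19,82,69,79,18,91]},"qd":{"dv":[74,30,43,50,70],"y":[19,35,28,49,51]},"zxp":{"bg":{"cip":78,"tpk":59,"ucx":30},"da":[90,16,74,28,89],"fq":{"pkh":35,"rlm":48,"tu":69},"ih":{"cnk":83,"d":24,"v":55},"l":26}}
After op 14 (remove /c/hml): {"c":{"l":{"ca":91,"t":68,"ycu":68},"mnv":[26,19,82,69,79,18,91]},"qd":{"dv":[74,30,43,50,70],"y":[19,35,28,49,51]},"zxp":{"bg":{"cip":78,"tpk":59,"ucx":30},"da":[90,16,74,28,89],"fq":{"pkh":35,"rlm":48,"tu":69},"ih":{"cnk":83,"d":24,"v":55},"l":26}}
After op 15 (replace /c/mnv/3 27): {"c":{"l":{"ca":91,"t":68,"ycu":68},"mnv":[26,19,82,27,79,18,91]},"qd":{"dv":[74,30,43,50,70],"y":[19,35,28,49,51]},"zxp":{"bg":{"cip":78,"tpk":59,"ucx":30},"da":[90,16,74,28,89],"fq":{"pkh":35,"rlm":48,"tu":69},"ih":{"cnk":83,"d":24,"v":55},"l":26}}
After op 16 (remove /c/mnv): {"c":{"l":{"ca":91,"t":68,"ycu":68}},"qd":{"dv":[74,30,43,50,70],"y":[19,35,28,49,51]},"zxp":{"bg":{"cip":78,"tpk":59,"ucx":30},"da":[90,16,74,28,89],"fq":{"pkh":35,"rlm":48,"tu":69},"ih":{"cnk":83,"d":24,"v":55},"l":26}}
After op 17 (remove /zxp/fq/rlm): {"c":{"l":{"ca":91,"t":68,"ycu":68}},"qd":{"dv":[74,30,43,50,70],"y":[19,35,28,49,51]},"zxp":{"bg":{"cip":78,"tpk":59,"ucx":30},"da":[90,16,74,28,89],"fq":{"pkh":35,"tu":69},"ih":{"cnk":83,"d":24,"v":55},"l":26}}
After op 18 (remove /c/l/t): {"c":{"l":{"ca":91,"ycu":68}},"qd":{"dv":[74,30,43,50,70],"y":[19,35,28,49,51]},"zxp":{"bg":{"cip":78,"tpk":59,"ucx":30},"da":[90,16,74,28,89],"fq":{"pkh":35,"tu":69},"ih":{"cnk":83,"d":24,"v":55},"l":26}}
After op 19 (replace /zxp/bg/ucx 60): {"c":{"l":{"ca":91,"ycu":68}},"qd":{"dv":[74,30,43,50,70],"y":[19,35,28,49,51]},"zxp":{"bg":{"cip":78,"tpk":59,"ucx":60},"da":[90,16,74,28,89],"fq":{"pkh":35,"tu":69},"ih":{"cnk":83,"d":24,"v":55},"l":26}}
After op 20 (replace /qd/y/4 27): {"c":{"l":{"ca":91,"ycu":68}},"qd":{"dv":[74,30,43,50,70],"y":[19,35,28,49,27]},"zxp":{"bg":{"cip":78,"tpk":59,"ucx":60},"da":[90,16,74,28,89],"fq":{"pkh":35,"tu":69},"ih":{"cnk":83,"d":24,"v":55},"l":26}}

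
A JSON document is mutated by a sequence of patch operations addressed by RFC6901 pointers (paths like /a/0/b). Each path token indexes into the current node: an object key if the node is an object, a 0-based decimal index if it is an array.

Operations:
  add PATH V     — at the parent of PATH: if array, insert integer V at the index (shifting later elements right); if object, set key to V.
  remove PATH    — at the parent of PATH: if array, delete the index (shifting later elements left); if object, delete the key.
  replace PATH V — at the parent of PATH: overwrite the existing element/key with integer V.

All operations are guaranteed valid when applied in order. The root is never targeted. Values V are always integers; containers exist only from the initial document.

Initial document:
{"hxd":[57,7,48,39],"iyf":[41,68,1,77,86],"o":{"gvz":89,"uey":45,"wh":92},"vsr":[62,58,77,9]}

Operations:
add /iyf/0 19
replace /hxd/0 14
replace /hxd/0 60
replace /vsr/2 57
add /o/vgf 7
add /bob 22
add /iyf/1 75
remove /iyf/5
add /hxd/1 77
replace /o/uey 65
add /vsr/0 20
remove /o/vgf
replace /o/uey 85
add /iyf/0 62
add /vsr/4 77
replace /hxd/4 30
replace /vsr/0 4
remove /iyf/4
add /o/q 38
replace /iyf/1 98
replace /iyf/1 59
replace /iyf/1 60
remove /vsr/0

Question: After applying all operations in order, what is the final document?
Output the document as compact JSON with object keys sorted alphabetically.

Answer: {"bob":22,"hxd":[60,77,7,48,30],"iyf":[62,60,75,41,1,86],"o":{"gvz":89,"q":38,"uey":85,"wh":92},"vsr":[62,58,57,77,9]}

Derivation:
After op 1 (add /iyf/0 19): {"hxd":[57,7,48,39],"iyf":[19,41,68,1,77,86],"o":{"gvz":89,"uey":45,"wh":92},"vsr":[62,58,77,9]}
After op 2 (replace /hxd/0 14): {"hxd":[14,7,48,39],"iyf":[19,41,68,1,77,86],"o":{"gvz":89,"uey":45,"wh":92},"vsr":[62,58,77,9]}
After op 3 (replace /hxd/0 60): {"hxd":[60,7,48,39],"iyf":[19,41,68,1,77,86],"o":{"gvz":89,"uey":45,"wh":92},"vsr":[62,58,77,9]}
After op 4 (replace /vsr/2 57): {"hxd":[60,7,48,39],"iyf":[19,41,68,1,77,86],"o":{"gvz":89,"uey":45,"wh":92},"vsr":[62,58,57,9]}
After op 5 (add /o/vgf 7): {"hxd":[60,7,48,39],"iyf":[19,41,68,1,77,86],"o":{"gvz":89,"uey":45,"vgf":7,"wh":92},"vsr":[62,58,57,9]}
After op 6 (add /bob 22): {"bob":22,"hxd":[60,7,48,39],"iyf":[19,41,68,1,77,86],"o":{"gvz":89,"uey":45,"vgf":7,"wh":92},"vsr":[62,58,57,9]}
After op 7 (add /iyf/1 75): {"bob":22,"hxd":[60,7,48,39],"iyf":[19,75,41,68,1,77,86],"o":{"gvz":89,"uey":45,"vgf":7,"wh":92},"vsr":[62,58,57,9]}
After op 8 (remove /iyf/5): {"bob":22,"hxd":[60,7,48,39],"iyf":[19,75,41,68,1,86],"o":{"gvz":89,"uey":45,"vgf":7,"wh":92},"vsr":[62,58,57,9]}
After op 9 (add /hxd/1 77): {"bob":22,"hxd":[60,77,7,48,39],"iyf":[19,75,41,68,1,86],"o":{"gvz":89,"uey":45,"vgf":7,"wh":92},"vsr":[62,58,57,9]}
After op 10 (replace /o/uey 65): {"bob":22,"hxd":[60,77,7,48,39],"iyf":[19,75,41,68,1,86],"o":{"gvz":89,"uey":65,"vgf":7,"wh":92},"vsr":[62,58,57,9]}
After op 11 (add /vsr/0 20): {"bob":22,"hxd":[60,77,7,48,39],"iyf":[19,75,41,68,1,86],"o":{"gvz":89,"uey":65,"vgf":7,"wh":92},"vsr":[20,62,58,57,9]}
After op 12 (remove /o/vgf): {"bob":22,"hxd":[60,77,7,48,39],"iyf":[19,75,41,68,1,86],"o":{"gvz":89,"uey":65,"wh":92},"vsr":[20,62,58,57,9]}
After op 13 (replace /o/uey 85): {"bob":22,"hxd":[60,77,7,48,39],"iyf":[19,75,41,68,1,86],"o":{"gvz":89,"uey":85,"wh":92},"vsr":[20,62,58,57,9]}
After op 14 (add /iyf/0 62): {"bob":22,"hxd":[60,77,7,48,39],"iyf":[62,19,75,41,68,1,86],"o":{"gvz":89,"uey":85,"wh":92},"vsr":[20,62,58,57,9]}
After op 15 (add /vsr/4 77): {"bob":22,"hxd":[60,77,7,48,39],"iyf":[62,19,75,41,68,1,86],"o":{"gvz":89,"uey":85,"wh":92},"vsr":[20,62,58,57,77,9]}
After op 16 (replace /hxd/4 30): {"bob":22,"hxd":[60,77,7,48,30],"iyf":[62,19,75,41,68,1,86],"o":{"gvz":89,"uey":85,"wh":92},"vsr":[20,62,58,57,77,9]}
After op 17 (replace /vsr/0 4): {"bob":22,"hxd":[60,77,7,48,30],"iyf":[62,19,75,41,68,1,86],"o":{"gvz":89,"uey":85,"wh":92},"vsr":[4,62,58,57,77,9]}
After op 18 (remove /iyf/4): {"bob":22,"hxd":[60,77,7,48,30],"iyf":[62,19,75,41,1,86],"o":{"gvz":89,"uey":85,"wh":92},"vsr":[4,62,58,57,77,9]}
After op 19 (add /o/q 38): {"bob":22,"hxd":[60,77,7,48,30],"iyf":[62,19,75,41,1,86],"o":{"gvz":89,"q":38,"uey":85,"wh":92},"vsr":[4,62,58,57,77,9]}
After op 20 (replace /iyf/1 98): {"bob":22,"hxd":[60,77,7,48,30],"iyf":[62,98,75,41,1,86],"o":{"gvz":89,"q":38,"uey":85,"wh":92},"vsr":[4,62,58,57,77,9]}
After op 21 (replace /iyf/1 59): {"bob":22,"hxd":[60,77,7,48,30],"iyf":[62,59,75,41,1,86],"o":{"gvz":89,"q":38,"uey":85,"wh":92},"vsr":[4,62,58,57,77,9]}
After op 22 (replace /iyf/1 60): {"bob":22,"hxd":[60,77,7,48,30],"iyf":[62,60,75,41,1,86],"o":{"gvz":89,"q":38,"uey":85,"wh":92},"vsr":[4,62,58,57,77,9]}
After op 23 (remove /vsr/0): {"bob":22,"hxd":[60,77,7,48,30],"iyf":[62,60,75,41,1,86],"o":{"gvz":89,"q":38,"uey":85,"wh":92},"vsr":[62,58,57,77,9]}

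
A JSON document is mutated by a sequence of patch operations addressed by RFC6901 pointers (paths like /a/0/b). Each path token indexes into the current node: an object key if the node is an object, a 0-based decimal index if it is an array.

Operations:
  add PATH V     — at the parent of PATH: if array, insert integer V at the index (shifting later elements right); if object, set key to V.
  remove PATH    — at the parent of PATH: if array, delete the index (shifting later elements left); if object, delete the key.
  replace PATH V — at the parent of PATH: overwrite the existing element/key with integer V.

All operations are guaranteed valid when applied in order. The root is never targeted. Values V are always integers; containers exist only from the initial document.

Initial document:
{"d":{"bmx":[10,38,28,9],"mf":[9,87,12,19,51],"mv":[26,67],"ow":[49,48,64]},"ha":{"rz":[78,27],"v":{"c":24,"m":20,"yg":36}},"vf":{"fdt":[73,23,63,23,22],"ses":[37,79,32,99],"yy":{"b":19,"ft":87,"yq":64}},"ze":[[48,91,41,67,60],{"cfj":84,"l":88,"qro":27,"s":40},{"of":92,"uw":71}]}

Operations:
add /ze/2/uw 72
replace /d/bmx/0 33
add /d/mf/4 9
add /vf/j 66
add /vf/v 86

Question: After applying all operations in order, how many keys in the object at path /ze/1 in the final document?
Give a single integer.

Answer: 4

Derivation:
After op 1 (add /ze/2/uw 72): {"d":{"bmx":[10,38,28,9],"mf":[9,87,12,19,51],"mv":[26,67],"ow":[49,48,64]},"ha":{"rz":[78,27],"v":{"c":24,"m":20,"yg":36}},"vf":{"fdt":[73,23,63,23,22],"ses":[37,79,32,99],"yy":{"b":19,"ft":87,"yq":64}},"ze":[[48,91,41,67,60],{"cfj":84,"l":88,"qro":27,"s":40},{"of":92,"uw":72}]}
After op 2 (replace /d/bmx/0 33): {"d":{"bmx":[33,38,28,9],"mf":[9,87,12,19,51],"mv":[26,67],"ow":[49,48,64]},"ha":{"rz":[78,27],"v":{"c":24,"m":20,"yg":36}},"vf":{"fdt":[73,23,63,23,22],"ses":[37,79,32,99],"yy":{"b":19,"ft":87,"yq":64}},"ze":[[48,91,41,67,60],{"cfj":84,"l":88,"qro":27,"s":40},{"of":92,"uw":72}]}
After op 3 (add /d/mf/4 9): {"d":{"bmx":[33,38,28,9],"mf":[9,87,12,19,9,51],"mv":[26,67],"ow":[49,48,64]},"ha":{"rz":[78,27],"v":{"c":24,"m":20,"yg":36}},"vf":{"fdt":[73,23,63,23,22],"ses":[37,79,32,99],"yy":{"b":19,"ft":87,"yq":64}},"ze":[[48,91,41,67,60],{"cfj":84,"l":88,"qro":27,"s":40},{"of":92,"uw":72}]}
After op 4 (add /vf/j 66): {"d":{"bmx":[33,38,28,9],"mf":[9,87,12,19,9,51],"mv":[26,67],"ow":[49,48,64]},"ha":{"rz":[78,27],"v":{"c":24,"m":20,"yg":36}},"vf":{"fdt":[73,23,63,23,22],"j":66,"ses":[37,79,32,99],"yy":{"b":19,"ft":87,"yq":64}},"ze":[[48,91,41,67,60],{"cfj":84,"l":88,"qro":27,"s":40},{"of":92,"uw":72}]}
After op 5 (add /vf/v 86): {"d":{"bmx":[33,38,28,9],"mf":[9,87,12,19,9,51],"mv":[26,67],"ow":[49,48,64]},"ha":{"rz":[78,27],"v":{"c":24,"m":20,"yg":36}},"vf":{"fdt":[73,23,63,23,22],"j":66,"ses":[37,79,32,99],"v":86,"yy":{"b":19,"ft":87,"yq":64}},"ze":[[48,91,41,67,60],{"cfj":84,"l":88,"qro":27,"s":40},{"of":92,"uw":72}]}
Size at path /ze/1: 4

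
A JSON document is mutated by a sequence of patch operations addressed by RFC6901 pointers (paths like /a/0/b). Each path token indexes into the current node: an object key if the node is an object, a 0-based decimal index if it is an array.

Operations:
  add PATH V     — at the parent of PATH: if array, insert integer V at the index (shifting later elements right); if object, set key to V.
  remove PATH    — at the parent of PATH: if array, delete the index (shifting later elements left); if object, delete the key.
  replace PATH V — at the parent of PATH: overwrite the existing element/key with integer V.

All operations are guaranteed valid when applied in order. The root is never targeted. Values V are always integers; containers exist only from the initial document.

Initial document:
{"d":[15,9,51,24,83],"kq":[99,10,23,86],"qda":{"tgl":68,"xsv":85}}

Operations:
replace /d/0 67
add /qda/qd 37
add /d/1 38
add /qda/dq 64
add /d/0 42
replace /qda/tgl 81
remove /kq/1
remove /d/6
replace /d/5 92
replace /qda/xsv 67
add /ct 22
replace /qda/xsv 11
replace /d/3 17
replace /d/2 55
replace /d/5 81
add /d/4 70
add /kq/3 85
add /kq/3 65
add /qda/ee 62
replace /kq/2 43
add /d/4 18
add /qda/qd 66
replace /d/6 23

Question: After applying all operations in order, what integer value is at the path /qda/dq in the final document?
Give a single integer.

After op 1 (replace /d/0 67): {"d":[67,9,51,24,83],"kq":[99,10,23,86],"qda":{"tgl":68,"xsv":85}}
After op 2 (add /qda/qd 37): {"d":[67,9,51,24,83],"kq":[99,10,23,86],"qda":{"qd":37,"tgl":68,"xsv":85}}
After op 3 (add /d/1 38): {"d":[67,38,9,51,24,83],"kq":[99,10,23,86],"qda":{"qd":37,"tgl":68,"xsv":85}}
After op 4 (add /qda/dq 64): {"d":[67,38,9,51,24,83],"kq":[99,10,23,86],"qda":{"dq":64,"qd":37,"tgl":68,"xsv":85}}
After op 5 (add /d/0 42): {"d":[42,67,38,9,51,24,83],"kq":[99,10,23,86],"qda":{"dq":64,"qd":37,"tgl":68,"xsv":85}}
After op 6 (replace /qda/tgl 81): {"d":[42,67,38,9,51,24,83],"kq":[99,10,23,86],"qda":{"dq":64,"qd":37,"tgl":81,"xsv":85}}
After op 7 (remove /kq/1): {"d":[42,67,38,9,51,24,83],"kq":[99,23,86],"qda":{"dq":64,"qd":37,"tgl":81,"xsv":85}}
After op 8 (remove /d/6): {"d":[42,67,38,9,51,24],"kq":[99,23,86],"qda":{"dq":64,"qd":37,"tgl":81,"xsv":85}}
After op 9 (replace /d/5 92): {"d":[42,67,38,9,51,92],"kq":[99,23,86],"qda":{"dq":64,"qd":37,"tgl":81,"xsv":85}}
After op 10 (replace /qda/xsv 67): {"d":[42,67,38,9,51,92],"kq":[99,23,86],"qda":{"dq":64,"qd":37,"tgl":81,"xsv":67}}
After op 11 (add /ct 22): {"ct":22,"d":[42,67,38,9,51,92],"kq":[99,23,86],"qda":{"dq":64,"qd":37,"tgl":81,"xsv":67}}
After op 12 (replace /qda/xsv 11): {"ct":22,"d":[42,67,38,9,51,92],"kq":[99,23,86],"qda":{"dq":64,"qd":37,"tgl":81,"xsv":11}}
After op 13 (replace /d/3 17): {"ct":22,"d":[42,67,38,17,51,92],"kq":[99,23,86],"qda":{"dq":64,"qd":37,"tgl":81,"xsv":11}}
After op 14 (replace /d/2 55): {"ct":22,"d":[42,67,55,17,51,92],"kq":[99,23,86],"qda":{"dq":64,"qd":37,"tgl":81,"xsv":11}}
After op 15 (replace /d/5 81): {"ct":22,"d":[42,67,55,17,51,81],"kq":[99,23,86],"qda":{"dq":64,"qd":37,"tgl":81,"xsv":11}}
After op 16 (add /d/4 70): {"ct":22,"d":[42,67,55,17,70,51,81],"kq":[99,23,86],"qda":{"dq":64,"qd":37,"tgl":81,"xsv":11}}
After op 17 (add /kq/3 85): {"ct":22,"d":[42,67,55,17,70,51,81],"kq":[99,23,86,85],"qda":{"dq":64,"qd":37,"tgl":81,"xsv":11}}
After op 18 (add /kq/3 65): {"ct":22,"d":[42,67,55,17,70,51,81],"kq":[99,23,86,65,85],"qda":{"dq":64,"qd":37,"tgl":81,"xsv":11}}
After op 19 (add /qda/ee 62): {"ct":22,"d":[42,67,55,17,70,51,81],"kq":[99,23,86,65,85],"qda":{"dq":64,"ee":62,"qd":37,"tgl":81,"xsv":11}}
After op 20 (replace /kq/2 43): {"ct":22,"d":[42,67,55,17,70,51,81],"kq":[99,23,43,65,85],"qda":{"dq":64,"ee":62,"qd":37,"tgl":81,"xsv":11}}
After op 21 (add /d/4 18): {"ct":22,"d":[42,67,55,17,18,70,51,81],"kq":[99,23,43,65,85],"qda":{"dq":64,"ee":62,"qd":37,"tgl":81,"xsv":11}}
After op 22 (add /qda/qd 66): {"ct":22,"d":[42,67,55,17,18,70,51,81],"kq":[99,23,43,65,85],"qda":{"dq":64,"ee":62,"qd":66,"tgl":81,"xsv":11}}
After op 23 (replace /d/6 23): {"ct":22,"d":[42,67,55,17,18,70,23,81],"kq":[99,23,43,65,85],"qda":{"dq":64,"ee":62,"qd":66,"tgl":81,"xsv":11}}
Value at /qda/dq: 64

Answer: 64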